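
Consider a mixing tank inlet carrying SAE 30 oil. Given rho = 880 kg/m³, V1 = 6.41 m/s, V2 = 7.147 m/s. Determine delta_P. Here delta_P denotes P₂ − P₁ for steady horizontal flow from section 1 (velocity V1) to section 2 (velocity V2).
Formula: \Delta P = \frac{1}{2} \rho (V_1^2 - V_2^2)
delta_P = 0.5·880·(6.41² − 7.147²)/1000 = -4.396 kPa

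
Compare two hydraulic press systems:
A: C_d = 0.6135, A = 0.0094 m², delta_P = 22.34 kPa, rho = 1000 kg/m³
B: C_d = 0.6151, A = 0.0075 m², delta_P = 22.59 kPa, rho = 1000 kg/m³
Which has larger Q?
Q(A) = 38.55 L/s, Q(B) = 31.01 L/s. Answer: A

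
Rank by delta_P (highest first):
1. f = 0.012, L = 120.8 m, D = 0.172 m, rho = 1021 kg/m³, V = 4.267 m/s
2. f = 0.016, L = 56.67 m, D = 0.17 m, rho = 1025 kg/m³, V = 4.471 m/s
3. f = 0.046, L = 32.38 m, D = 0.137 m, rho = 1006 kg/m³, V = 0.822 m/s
Case 1: delta_P = 78.34 kPa
Case 2: delta_P = 54.64 kPa
Case 3: delta_P = 3.695 kPa
Ranking (highest first): 1, 2, 3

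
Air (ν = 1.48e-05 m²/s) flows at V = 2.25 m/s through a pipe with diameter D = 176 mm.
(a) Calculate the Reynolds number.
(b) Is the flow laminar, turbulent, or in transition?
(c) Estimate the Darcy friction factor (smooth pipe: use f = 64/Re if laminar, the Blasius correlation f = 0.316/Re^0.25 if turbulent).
(a) Re = V·D/ν = 2.25·0.176/1.48e-05 = 26757
(b) Flow regime: turbulent (Re > 4000)
(c) Friction factor: f = 0.316/Re^0.25 = 0.316/26757^0.25 = 0.02471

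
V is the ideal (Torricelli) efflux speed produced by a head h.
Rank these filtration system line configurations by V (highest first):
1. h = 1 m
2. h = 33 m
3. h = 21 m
Case 1: V = 4.429 m/s
Case 2: V = 25.45 m/s
Case 3: V = 20.3 m/s
Ranking (highest first): 2, 3, 1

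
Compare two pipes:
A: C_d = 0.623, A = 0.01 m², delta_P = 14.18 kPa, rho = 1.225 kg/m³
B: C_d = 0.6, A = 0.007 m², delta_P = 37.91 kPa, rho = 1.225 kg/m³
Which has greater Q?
Q(A) = 947.9 L/s, Q(B) = 1045 L/s. Answer: B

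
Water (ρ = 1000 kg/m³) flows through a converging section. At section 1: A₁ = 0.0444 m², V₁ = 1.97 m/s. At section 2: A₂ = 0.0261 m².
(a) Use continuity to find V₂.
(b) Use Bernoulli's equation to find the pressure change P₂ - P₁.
(a) Continuity: A₁V₁=A₂V₂ -> V₂=A₁V₁/A₂=0.0444*1.97/0.0261=3.35 m/s
(b) Bernoulli: P₂-P₁=0.5*rho*(V₁^2-V₂^2)/1000=0.5*1000*(1.97^2-3.35^2)/1000=-3.671 kPa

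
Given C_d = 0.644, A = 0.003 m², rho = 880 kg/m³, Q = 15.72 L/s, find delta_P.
Formula: Q = C_d A \sqrt{\frac{2 \Delta P}{\rho}}
Substituting knowns: 15.72 = 0.644·0.003·√(2·(delta_P·1000)/880)·1000
Solving for delta_P: delta_P = ((15.72/1000)/(0.644·0.003))²·880/2/1000 = 29.13 kPa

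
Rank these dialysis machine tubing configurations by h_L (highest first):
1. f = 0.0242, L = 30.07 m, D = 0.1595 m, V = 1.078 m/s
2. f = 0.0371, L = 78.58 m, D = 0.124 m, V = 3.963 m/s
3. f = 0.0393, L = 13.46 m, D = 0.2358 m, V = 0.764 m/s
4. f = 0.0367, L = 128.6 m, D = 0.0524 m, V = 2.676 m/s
Case 1: h_L = 0.2702 m
Case 2: h_L = 18.82 m
Case 3: h_L = 0.06674 m
Case 4: h_L = 32.87 m
Ranking (highest first): 4, 2, 1, 3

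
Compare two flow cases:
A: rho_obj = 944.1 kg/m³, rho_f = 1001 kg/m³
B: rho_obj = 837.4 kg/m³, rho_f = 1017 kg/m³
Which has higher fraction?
fraction(A) = 0.9432, fraction(B) = 0.8234. Answer: A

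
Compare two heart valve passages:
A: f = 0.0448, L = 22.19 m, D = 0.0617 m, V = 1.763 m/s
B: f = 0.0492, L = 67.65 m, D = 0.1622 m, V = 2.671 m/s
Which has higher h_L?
h_L(A) = 2.552 m, h_L(B) = 7.462 m. Answer: B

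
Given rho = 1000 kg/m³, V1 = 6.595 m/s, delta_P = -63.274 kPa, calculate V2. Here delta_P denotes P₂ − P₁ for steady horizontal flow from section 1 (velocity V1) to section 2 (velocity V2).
Formula: \Delta P = \frac{1}{2} \rho (V_1^2 - V_2^2)
Substituting knowns: -63.274 = 0.5·1000·(6.595² − V2²)/1000
Solving for V2: V2 = √(6.595² − 2·(-63.274·1000)/1000) = 13.04 m/s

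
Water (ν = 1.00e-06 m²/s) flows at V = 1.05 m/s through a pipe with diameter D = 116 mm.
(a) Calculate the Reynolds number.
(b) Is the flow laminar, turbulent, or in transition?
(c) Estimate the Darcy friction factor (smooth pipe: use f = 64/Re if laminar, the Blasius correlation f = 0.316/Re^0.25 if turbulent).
(a) Re = V·D/ν = 1.05·0.116/1.00e-06 = 121800
(b) Flow regime: turbulent (Re > 4000)
(c) Friction factor: f = 0.316/Re^0.25 = 0.316/121800^0.25 = 0.01692 (Blasius is strictly valid for Re ≲ 1e5; used here as the smooth-pipe estimate the problem specifies)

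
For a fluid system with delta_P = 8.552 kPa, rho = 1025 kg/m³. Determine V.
Formula: V = \sqrt{\frac{2 \Delta P}{\rho}}
V = √(2·(8.552·1000)/1025) = 4.085 m/s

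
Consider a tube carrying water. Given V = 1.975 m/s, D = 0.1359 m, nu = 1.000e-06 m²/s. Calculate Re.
Formula: Re = \frac{V D}{\nu}
Re = 1.975·0.1359/1.000e-06 = 268402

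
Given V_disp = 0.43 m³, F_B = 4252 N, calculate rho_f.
Formula: F_B = \rho_f g V_{disp}
Substituting knowns: 4252 = rho_f·9.81·0.43
Solving for rho_f: rho_f = 4252/(9.81·0.43) = 1008 kg/m³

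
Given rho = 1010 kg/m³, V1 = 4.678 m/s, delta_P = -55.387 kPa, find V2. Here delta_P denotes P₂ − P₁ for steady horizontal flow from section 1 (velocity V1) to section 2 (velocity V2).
Formula: \Delta P = \frac{1}{2} \rho (V_1^2 - V_2^2)
Substituting knowns: -55.387 = 0.5·1010·(4.678² − V2²)/1000
Solving for V2: V2 = √(4.678² − 2·(-55.387·1000)/1010) = 11.47 m/s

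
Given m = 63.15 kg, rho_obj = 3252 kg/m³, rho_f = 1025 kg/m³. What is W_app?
Formula: W_{app} = mg\left(1 - \frac{\rho_f}{\rho_{obj}}\right)
W_app = 63.15·9.81·(1 − 1025/3252) = 424.2 N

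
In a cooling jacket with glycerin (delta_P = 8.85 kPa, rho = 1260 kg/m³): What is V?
Formula: V = \sqrt{\frac{2 \Delta P}{\rho}}
V = √(2·(8.85·1000)/1260) = 3.748 m/s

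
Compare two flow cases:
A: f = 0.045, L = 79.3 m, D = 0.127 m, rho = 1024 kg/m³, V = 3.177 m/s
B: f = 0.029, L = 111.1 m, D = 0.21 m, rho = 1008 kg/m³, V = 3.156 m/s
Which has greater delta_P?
delta_P(A) = 145.2 kPa, delta_P(B) = 77.02 kPa. Answer: A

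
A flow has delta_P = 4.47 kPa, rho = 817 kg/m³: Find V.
Formula: V = \sqrt{\frac{2 \Delta P}{\rho}}
V = √(2·(4.47·1000)/817) = 3.308 m/s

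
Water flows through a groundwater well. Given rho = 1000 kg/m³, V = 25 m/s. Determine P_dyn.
Formula: P_{dyn} = \frac{1}{2} \rho V^2
P_dyn = 0.5·1000·25²/1000 = 312.5 kPa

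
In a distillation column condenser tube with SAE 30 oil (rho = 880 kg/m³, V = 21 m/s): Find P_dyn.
Formula: P_{dyn} = \frac{1}{2} \rho V^2
P_dyn = 0.5·880·21²/1000 = 194 kPa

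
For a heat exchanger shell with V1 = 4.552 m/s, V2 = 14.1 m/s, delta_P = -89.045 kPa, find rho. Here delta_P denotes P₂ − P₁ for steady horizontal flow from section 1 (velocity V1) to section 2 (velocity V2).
Formula: \Delta P = \frac{1}{2} \rho (V_1^2 - V_2^2)
Substituting knowns: -89.045 = 0.5·rho·(4.552² − 14.1²)/1000
Solving for rho: rho = 2·(-89.045·1000)/(4.552² − 14.1²) = 1000 kg/m³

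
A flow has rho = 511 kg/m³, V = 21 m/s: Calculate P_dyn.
Formula: P_{dyn} = \frac{1}{2} \rho V^2
P_dyn = 0.5·511·21²/1000 = 112.7 kPa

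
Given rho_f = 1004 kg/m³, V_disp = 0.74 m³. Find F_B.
Formula: F_B = \rho_f g V_{disp}
F_B = 1004·9.81·0.74 = 7288 N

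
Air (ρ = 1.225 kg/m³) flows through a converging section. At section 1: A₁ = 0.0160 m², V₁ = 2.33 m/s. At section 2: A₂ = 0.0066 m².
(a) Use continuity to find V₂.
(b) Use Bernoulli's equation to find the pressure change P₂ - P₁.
(a) Continuity: A₁V₁=A₂V₂ -> V₂=A₁V₁/A₂=0.0160*2.33/0.0066=5.65 m/s
(b) Bernoulli: P₂-P₁=0.5*rho*(V₁^2-V₂^2)/1000=0.5*1.225*(2.33^2-5.65^2)/1000=-0.01623 kPa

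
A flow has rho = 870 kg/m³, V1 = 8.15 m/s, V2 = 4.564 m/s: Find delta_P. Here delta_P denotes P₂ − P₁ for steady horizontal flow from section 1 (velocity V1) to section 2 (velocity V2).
Formula: \Delta P = \frac{1}{2} \rho (V_1^2 - V_2^2)
delta_P = 0.5·870·(8.15² − 4.564²)/1000 = 19.83 kPa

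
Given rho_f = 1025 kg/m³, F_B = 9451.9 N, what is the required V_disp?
Formula: F_B = \rho_f g V_{disp}
Substituting knowns: 9451.9 = 1025·9.81·V_disp
Solving for V_disp: V_disp = 9451.9/(1025·9.81) = 0.94 m³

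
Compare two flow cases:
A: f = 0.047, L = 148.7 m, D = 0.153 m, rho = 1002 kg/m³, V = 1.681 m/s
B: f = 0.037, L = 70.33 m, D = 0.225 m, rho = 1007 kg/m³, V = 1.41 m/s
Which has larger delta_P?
delta_P(A) = 64.67 kPa, delta_P(B) = 11.58 kPa. Answer: A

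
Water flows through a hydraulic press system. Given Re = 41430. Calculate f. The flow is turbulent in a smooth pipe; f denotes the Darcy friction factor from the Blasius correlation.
Formula: f = \frac{0.316}{Re^{0.25}}
f = 0.316/41430^0.25 = 0.02215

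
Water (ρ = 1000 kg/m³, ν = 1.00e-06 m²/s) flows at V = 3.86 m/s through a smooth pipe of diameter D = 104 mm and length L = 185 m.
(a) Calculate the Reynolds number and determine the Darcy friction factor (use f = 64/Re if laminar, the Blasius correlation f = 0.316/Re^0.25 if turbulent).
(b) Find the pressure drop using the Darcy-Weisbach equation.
(a) Re = V·D/ν = 3.86·0.104/1.00e-06 = 401440 → turbulent (Re > 4000); f = 0.316/Re^0.25 = 0.316/401440^0.25 = 0.012554 (Blasius is strictly valid for Re ≲ 1e5; used here as the smooth-pipe estimate the problem specifies)
(b) Darcy-Weisbach: ΔP = f·(L/D)·½ρV²/1000 = 0.012554·(185/0.104)·½·1000·3.86²/1000 = 166.4 kPa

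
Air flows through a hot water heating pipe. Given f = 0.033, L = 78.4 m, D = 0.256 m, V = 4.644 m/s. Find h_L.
Formula: h_L = f \frac{L}{D} \frac{V^2}{2g}
h_L = 0.033·(78.4/0.256)·4.644²/(2·9.81) = 11.11 m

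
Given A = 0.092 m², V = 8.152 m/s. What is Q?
Formula: Q = A V
Q = 0.092·8.152·1000 = 750 L/s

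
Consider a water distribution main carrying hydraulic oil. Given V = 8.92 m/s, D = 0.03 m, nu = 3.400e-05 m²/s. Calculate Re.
Formula: Re = \frac{V D}{\nu}
Re = 8.92·0.03/3.400e-05 = 7871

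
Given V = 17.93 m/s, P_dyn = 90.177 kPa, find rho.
Formula: P_{dyn} = \frac{1}{2} \rho V^2
Substituting knowns: 90.177 = 0.5·rho·17.93²/1000
Solving for rho: rho = 2·(90.177·1000)/17.93² = 561 kg/m³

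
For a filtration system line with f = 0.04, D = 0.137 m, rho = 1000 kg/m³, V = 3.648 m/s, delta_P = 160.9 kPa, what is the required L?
Formula: \Delta P = f \frac{L}{D} \frac{\rho V^2}{2}
Substituting knowns: 160.9 = 0.04·(L/0.137)·0.5·1000·3.648²/1000
Solving for L: L = (160.9·1000)·0.137/(0.04·0.5·1000·3.648²) = 82.82 m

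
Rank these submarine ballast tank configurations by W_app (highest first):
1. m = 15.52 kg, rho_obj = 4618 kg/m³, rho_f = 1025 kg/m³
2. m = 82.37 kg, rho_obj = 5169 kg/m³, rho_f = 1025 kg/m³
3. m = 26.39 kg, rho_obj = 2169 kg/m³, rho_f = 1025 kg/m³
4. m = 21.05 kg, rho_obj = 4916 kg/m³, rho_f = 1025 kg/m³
Case 1: W_app = 118.5 N
Case 2: W_app = 647.8 N
Case 3: W_app = 136.5 N
Case 4: W_app = 163.4 N
Ranking (highest first): 2, 4, 3, 1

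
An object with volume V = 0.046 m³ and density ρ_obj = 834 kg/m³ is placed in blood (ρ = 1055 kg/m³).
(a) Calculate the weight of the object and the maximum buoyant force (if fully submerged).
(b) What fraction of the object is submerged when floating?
(a) W=rho_obj*g*V=834*9.81*0.046=376.4 N; F_B(max)=rho*g*V=1055*9.81*0.046=476.1 N
(b) Floating fraction=rho_obj/rho=834/1055=0.791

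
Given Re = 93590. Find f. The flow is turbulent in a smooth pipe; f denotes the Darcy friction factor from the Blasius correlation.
Formula: f = \frac{0.316}{Re^{0.25}}
f = 0.316/93590^0.25 = 0.01807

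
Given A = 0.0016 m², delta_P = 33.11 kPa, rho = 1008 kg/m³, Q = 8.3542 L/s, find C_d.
Formula: Q = C_d A \sqrt{\frac{2 \Delta P}{\rho}}
Substituting knowns: 8.3542 = C_d·0.0016·√(2·(33.11·1000)/1008)·1000
Solving for C_d: C_d = (8.3542/1000)/(0.0016·√(2·(33.11·1000)/1008)) = 0.6442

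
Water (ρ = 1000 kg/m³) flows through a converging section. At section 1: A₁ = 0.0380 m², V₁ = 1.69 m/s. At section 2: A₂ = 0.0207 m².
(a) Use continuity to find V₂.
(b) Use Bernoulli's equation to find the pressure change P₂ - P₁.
(a) Continuity: A₁V₁=A₂V₂ -> V₂=A₁V₁/A₂=0.0380*1.69/0.0207=3.10 m/s
(b) Bernoulli: P₂-P₁=0.5*rho*(V₁^2-V₂^2)/1000=0.5*1000*(1.69^2-3.10^2)/1000=-3.377 kPa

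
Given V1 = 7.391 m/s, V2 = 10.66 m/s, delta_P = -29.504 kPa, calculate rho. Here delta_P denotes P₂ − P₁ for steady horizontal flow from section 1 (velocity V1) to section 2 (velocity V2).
Formula: \Delta P = \frac{1}{2} \rho (V_1^2 - V_2^2)
Substituting knowns: -29.504 = 0.5·rho·(7.391² − 10.66²)/1000
Solving for rho: rho = 2·(-29.504·1000)/(7.391² − 10.66²) = 1000 kg/m³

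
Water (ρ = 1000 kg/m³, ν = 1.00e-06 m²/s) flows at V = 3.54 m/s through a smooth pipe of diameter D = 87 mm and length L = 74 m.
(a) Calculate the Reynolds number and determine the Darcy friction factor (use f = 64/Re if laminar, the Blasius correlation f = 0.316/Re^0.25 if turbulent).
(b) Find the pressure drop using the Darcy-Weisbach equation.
(a) Re = V·D/ν = 3.54·0.087/1.00e-06 = 307980 → turbulent (Re > 4000); f = 0.316/Re^0.25 = 0.316/307980^0.25 = 0.013414 (Blasius is strictly valid for Re ≲ 1e5; used here as the smooth-pipe estimate the problem specifies)
(b) Darcy-Weisbach: ΔP = f·(L/D)·½ρV²/1000 = 0.013414·(74/0.087)·½·1000·3.54²/1000 = 71.49 kPa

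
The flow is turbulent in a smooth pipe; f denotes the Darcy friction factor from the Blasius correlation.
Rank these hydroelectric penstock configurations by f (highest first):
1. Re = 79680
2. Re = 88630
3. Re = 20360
Case 1: f = 0.01881
Case 2: f = 0.01831
Case 3: f = 0.02645
Ranking (highest first): 3, 1, 2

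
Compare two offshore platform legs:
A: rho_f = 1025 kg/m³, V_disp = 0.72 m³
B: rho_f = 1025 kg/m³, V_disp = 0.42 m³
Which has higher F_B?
F_B(A) = 7240 N, F_B(B) = 4223 N. Answer: A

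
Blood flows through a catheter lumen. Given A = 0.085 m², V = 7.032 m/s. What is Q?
Formula: Q = A V
Q = 0.085·7.032·1000 = 597.7 L/s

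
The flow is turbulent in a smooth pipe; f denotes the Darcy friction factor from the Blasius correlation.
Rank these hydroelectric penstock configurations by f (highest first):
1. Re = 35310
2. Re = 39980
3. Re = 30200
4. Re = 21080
Case 1: f = 0.02305
Case 2: f = 0.02235
Case 3: f = 0.02397
Case 4: f = 0.02623
Ranking (highest first): 4, 3, 1, 2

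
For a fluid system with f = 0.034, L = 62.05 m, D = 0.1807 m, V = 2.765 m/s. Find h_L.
Formula: h_L = f \frac{L}{D} \frac{V^2}{2g}
h_L = 0.034·(62.05/0.1807)·2.765²/(2·9.81) = 4.549 m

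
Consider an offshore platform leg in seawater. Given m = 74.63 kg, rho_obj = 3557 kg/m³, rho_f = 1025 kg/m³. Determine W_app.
Formula: W_{app} = mg\left(1 - \frac{\rho_f}{\rho_{obj}}\right)
W_app = 74.63·9.81·(1 − 1025/3557) = 521.1 N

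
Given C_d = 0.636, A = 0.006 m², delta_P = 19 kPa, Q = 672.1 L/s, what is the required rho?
Formula: Q = C_d A \sqrt{\frac{2 \Delta P}{\rho}}
Substituting knowns: 672.1 = 0.636·0.006·√(2·(19·1000)/rho)·1000
Solving for rho: rho = 2·(19·1000)/((672.1/1000)/(0.636·0.006))² = 1.225 kg/m³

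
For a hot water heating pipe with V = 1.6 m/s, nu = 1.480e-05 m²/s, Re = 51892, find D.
Formula: Re = \frac{V D}{\nu}
Substituting knowns: 51892 = 1.6·D/1.480e-05
Solving for D: D = 51892·1.480e-05/1.6 = 0.48 m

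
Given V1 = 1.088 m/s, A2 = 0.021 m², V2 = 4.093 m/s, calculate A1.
Formula: V_2 = \frac{A_1 V_1}{A_2}
Substituting knowns: 4.093 = A1·1.088/0.021
Solving for A1: A1 = 4.093·0.021/1.088 = 0.079 m²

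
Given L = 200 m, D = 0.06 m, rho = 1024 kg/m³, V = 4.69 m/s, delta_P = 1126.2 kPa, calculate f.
Formula: \Delta P = f \frac{L}{D} \frac{\rho V^2}{2}
Substituting knowns: 1126.2 = f·(200/0.06)·0.5·1024·4.69²/1000
Solving for f: f = (1126.2·1000)/((200/0.06)·0.5·1024·4.69²) = 0.03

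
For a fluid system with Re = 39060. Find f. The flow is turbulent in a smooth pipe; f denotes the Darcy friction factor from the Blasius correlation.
Formula: f = \frac{0.316}{Re^{0.25}}
f = 0.316/39060^0.25 = 0.02248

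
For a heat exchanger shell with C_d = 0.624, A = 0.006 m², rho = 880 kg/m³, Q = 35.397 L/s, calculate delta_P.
Formula: Q = C_d A \sqrt{\frac{2 \Delta P}{\rho}}
Substituting knowns: 35.397 = 0.624·0.006·√(2·(delta_P·1000)/880)·1000
Solving for delta_P: delta_P = ((35.397/1000)/(0.624·0.006))²·880/2/1000 = 39.33 kPa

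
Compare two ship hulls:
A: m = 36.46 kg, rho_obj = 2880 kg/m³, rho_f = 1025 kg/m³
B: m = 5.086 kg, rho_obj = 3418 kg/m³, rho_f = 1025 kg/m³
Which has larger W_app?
W_app(A) = 230.4 N, W_app(B) = 34.93 N. Answer: A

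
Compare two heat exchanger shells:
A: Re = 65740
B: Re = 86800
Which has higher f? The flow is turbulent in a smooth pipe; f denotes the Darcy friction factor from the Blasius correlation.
f(A) = 0.01973, f(B) = 0.01841. Answer: A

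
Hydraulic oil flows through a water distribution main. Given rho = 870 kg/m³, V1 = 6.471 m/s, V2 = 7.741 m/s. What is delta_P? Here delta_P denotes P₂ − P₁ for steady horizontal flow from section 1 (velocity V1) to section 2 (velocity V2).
Formula: \Delta P = \frac{1}{2} \rho (V_1^2 - V_2^2)
delta_P = 0.5·870·(6.471² − 7.741²)/1000 = -7.851 kPa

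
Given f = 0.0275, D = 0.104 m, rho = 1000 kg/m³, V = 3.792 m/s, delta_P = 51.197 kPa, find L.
Formula: \Delta P = f \frac{L}{D} \frac{\rho V^2}{2}
Substituting knowns: 51.197 = 0.0275·(L/0.104)·0.5·1000·3.792²/1000
Solving for L: L = (51.197·1000)·0.104/(0.0275·0.5·1000·3.792²) = 26.93 m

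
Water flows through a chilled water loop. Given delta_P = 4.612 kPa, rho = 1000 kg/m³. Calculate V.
Formula: V = \sqrt{\frac{2 \Delta P}{\rho}}
V = √(2·(4.612·1000)/1000) = 3.037 m/s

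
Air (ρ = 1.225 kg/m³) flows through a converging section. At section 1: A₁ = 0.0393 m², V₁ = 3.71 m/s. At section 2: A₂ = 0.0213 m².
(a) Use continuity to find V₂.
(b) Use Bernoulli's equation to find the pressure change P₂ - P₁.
(a) Continuity: A₁V₁=A₂V₂ -> V₂=A₁V₁/A₂=0.0393*3.71/0.0213=6.85 m/s
(b) Bernoulli: P₂-P₁=0.5*rho*(V₁^2-V₂^2)/1000=0.5*1.225*(3.71^2-6.85^2)/1000=-0.02031 kPa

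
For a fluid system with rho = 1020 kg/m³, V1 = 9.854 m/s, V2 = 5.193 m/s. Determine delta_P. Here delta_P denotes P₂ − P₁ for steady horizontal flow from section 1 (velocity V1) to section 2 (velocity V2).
Formula: \Delta P = \frac{1}{2} \rho (V_1^2 - V_2^2)
delta_P = 0.5·1020·(9.854² − 5.193²)/1000 = 35.77 kPa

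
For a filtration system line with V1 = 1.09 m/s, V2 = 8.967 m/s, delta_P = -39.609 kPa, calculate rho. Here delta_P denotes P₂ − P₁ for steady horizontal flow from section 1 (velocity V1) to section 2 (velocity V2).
Formula: \Delta P = \frac{1}{2} \rho (V_1^2 - V_2^2)
Substituting knowns: -39.609 = 0.5·rho·(1.09² − 8.967²)/1000
Solving for rho: rho = 2·(-39.609·1000)/(1.09² − 8.967²) = 1000 kg/m³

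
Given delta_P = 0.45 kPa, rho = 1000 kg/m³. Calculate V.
Formula: V = \sqrt{\frac{2 \Delta P}{\rho}}
V = √(2·(0.45·1000)/1000) = 0.9487 m/s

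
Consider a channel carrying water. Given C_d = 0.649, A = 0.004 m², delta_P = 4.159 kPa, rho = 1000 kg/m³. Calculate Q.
Formula: Q = C_d A \sqrt{\frac{2 \Delta P}{\rho}}
Q = 0.649·0.004·√(2·(4.159·1000)/1000)·1000 = 7.487 L/s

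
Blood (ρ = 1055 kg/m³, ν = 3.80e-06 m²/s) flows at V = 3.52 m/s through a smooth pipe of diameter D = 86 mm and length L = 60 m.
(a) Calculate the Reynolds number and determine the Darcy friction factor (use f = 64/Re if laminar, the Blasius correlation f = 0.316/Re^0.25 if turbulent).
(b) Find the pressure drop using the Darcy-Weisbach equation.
(a) Re = V·D/ν = 3.52·0.086/3.80e-06 = 79663 → turbulent (Re > 4000); f = 0.316/Re^0.25 = 0.316/79663^0.25 = 0.018809
(b) Darcy-Weisbach: ΔP = f·(L/D)·½ρV²/1000 = 0.018809·(60/0.086)·½·1055·3.52²/1000 = 85.77 kPa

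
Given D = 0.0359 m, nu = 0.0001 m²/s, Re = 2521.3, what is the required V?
Formula: Re = \frac{V D}{\nu}
Substituting knowns: 2521.3 = V·0.0359/0.0001
Solving for V: V = 2521.3·0.0001/0.0359 = 7.023 m/s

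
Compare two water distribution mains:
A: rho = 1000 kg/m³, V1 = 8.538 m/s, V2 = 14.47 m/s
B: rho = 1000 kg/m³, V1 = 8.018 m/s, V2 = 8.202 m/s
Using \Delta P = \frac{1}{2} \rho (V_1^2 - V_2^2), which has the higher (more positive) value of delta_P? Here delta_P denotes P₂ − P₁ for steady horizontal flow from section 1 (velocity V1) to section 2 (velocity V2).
delta_P(A) = -68.24 kPa, delta_P(B) = -1.492 kPa. Answer: B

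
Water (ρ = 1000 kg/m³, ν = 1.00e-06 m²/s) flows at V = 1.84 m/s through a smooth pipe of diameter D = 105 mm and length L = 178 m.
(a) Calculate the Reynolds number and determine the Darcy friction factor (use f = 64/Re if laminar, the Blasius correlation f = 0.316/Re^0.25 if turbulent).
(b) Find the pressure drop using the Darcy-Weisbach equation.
(a) Re = V·D/ν = 1.84·0.105/1.00e-06 = 193200 → turbulent (Re > 4000); f = 0.316/Re^0.25 = 0.316/193200^0.25 = 0.015073 (Blasius is strictly valid for Re ≲ 1e5; used here as the smooth-pipe estimate the problem specifies)
(b) Darcy-Weisbach: ΔP = f·(L/D)·½ρV²/1000 = 0.015073·(178/0.105)·½·1000·1.84²/1000 = 43.25 kPa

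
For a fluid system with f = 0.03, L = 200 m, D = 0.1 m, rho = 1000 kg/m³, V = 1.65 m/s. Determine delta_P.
Formula: \Delta P = f \frac{L}{D} \frac{\rho V^2}{2}
delta_P = 0.03·(200/0.1)·0.5·1000·1.65²/1000 = 81.67 kPa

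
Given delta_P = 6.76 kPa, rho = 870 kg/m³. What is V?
Formula: V = \sqrt{\frac{2 \Delta P}{\rho}}
V = √(2·(6.76·1000)/870) = 3.942 m/s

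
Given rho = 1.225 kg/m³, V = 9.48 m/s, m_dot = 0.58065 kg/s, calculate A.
Formula: \dot{m} = \rho A V
Substituting knowns: 0.58065 = 1.225·A·9.48
Solving for A: A = 0.58065/(1.225·9.48) = 0.05 m²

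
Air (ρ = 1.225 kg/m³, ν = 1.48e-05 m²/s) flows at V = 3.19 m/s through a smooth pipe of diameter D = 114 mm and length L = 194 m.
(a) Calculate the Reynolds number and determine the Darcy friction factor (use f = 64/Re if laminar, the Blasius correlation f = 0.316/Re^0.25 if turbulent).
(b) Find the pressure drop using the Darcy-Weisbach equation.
(a) Re = V·D/ν = 3.19·0.114/1.48e-05 = 24572 → turbulent (Re > 4000); f = 0.316/Re^0.25 = 0.316/24572^0.25 = 0.025239
(b) Darcy-Weisbach: ΔP = f·(L/D)·½ρV²/1000 = 0.025239·(194/0.114)·½·1.225·3.19²/1000 = 0.2677 kPa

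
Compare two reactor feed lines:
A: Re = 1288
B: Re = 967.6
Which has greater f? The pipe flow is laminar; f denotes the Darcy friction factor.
f(A) = 0.04969, f(B) = 0.06614. Answer: B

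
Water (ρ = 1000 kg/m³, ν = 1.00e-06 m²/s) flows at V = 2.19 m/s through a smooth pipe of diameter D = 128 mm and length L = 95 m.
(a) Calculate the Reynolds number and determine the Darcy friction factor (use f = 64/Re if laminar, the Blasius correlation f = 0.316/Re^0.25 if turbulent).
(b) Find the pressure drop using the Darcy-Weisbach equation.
(a) Re = V·D/ν = 2.19·0.128/1.00e-06 = 280320 → turbulent (Re > 4000); f = 0.316/Re^0.25 = 0.316/280320^0.25 = 0.013733 (Blasius is strictly valid for Re ≲ 1e5; used here as the smooth-pipe estimate the problem specifies)
(b) Darcy-Weisbach: ΔP = f·(L/D)·½ρV²/1000 = 0.013733·(95/0.128)·½·1000·2.19²/1000 = 24.44 kPa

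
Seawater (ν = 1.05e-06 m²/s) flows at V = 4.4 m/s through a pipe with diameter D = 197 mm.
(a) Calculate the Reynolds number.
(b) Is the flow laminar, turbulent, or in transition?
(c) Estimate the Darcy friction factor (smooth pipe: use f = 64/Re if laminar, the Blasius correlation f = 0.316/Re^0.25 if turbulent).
(a) Re = V·D/ν = 4.4·0.197/1.05e-06 = 825520
(b) Flow regime: turbulent (Re > 4000)
(c) Friction factor: f = 0.316/Re^0.25 = 0.316/825520^0.25 = 0.01048 (Blasius is strictly valid for Re ≲ 1e5; used here as the smooth-pipe estimate the problem specifies)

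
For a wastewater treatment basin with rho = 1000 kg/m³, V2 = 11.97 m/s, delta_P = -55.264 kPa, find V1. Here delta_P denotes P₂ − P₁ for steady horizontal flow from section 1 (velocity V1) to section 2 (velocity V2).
Formula: \Delta P = \frac{1}{2} \rho (V_1^2 - V_2^2)
Substituting knowns: -55.264 = 0.5·1000·(V1² − 11.97²)/1000
Solving for V1: V1 = √(11.97² + 2·(-55.264·1000)/1000) = 5.723 m/s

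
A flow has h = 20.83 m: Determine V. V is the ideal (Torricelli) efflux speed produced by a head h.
Formula: V = \sqrt{2 g h}
V = √(2·9.81·20.83) = 20.22 m/s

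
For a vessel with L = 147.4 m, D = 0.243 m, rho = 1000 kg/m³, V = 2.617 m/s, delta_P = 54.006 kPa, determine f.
Formula: \Delta P = f \frac{L}{D} \frac{\rho V^2}{2}
Substituting knowns: 54.006 = f·(147.4/0.243)·0.5·1000·2.617²/1000
Solving for f: f = (54.006·1000)/((147.4/0.243)·0.5·1000·2.617²) = 0.026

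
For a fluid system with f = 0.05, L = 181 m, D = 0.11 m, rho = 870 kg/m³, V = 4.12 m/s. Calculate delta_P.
Formula: \Delta P = f \frac{L}{D} \frac{\rho V^2}{2}
delta_P = 0.05·(181/0.11)·0.5·870·4.12²/1000 = 607.5 kPa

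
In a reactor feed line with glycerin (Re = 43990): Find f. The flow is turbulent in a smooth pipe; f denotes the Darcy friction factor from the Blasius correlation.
Formula: f = \frac{0.316}{Re^{0.25}}
f = 0.316/43990^0.25 = 0.02182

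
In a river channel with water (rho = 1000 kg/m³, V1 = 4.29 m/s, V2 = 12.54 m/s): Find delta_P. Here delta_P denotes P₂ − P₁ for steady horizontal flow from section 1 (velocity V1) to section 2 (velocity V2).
Formula: \Delta P = \frac{1}{2} \rho (V_1^2 - V_2^2)
delta_P = 0.5·1000·(4.29² − 12.54²)/1000 = -69.42 kPa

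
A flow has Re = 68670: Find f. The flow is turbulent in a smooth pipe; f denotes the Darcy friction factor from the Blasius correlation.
Formula: f = \frac{0.316}{Re^{0.25}}
f = 0.316/68670^0.25 = 0.01952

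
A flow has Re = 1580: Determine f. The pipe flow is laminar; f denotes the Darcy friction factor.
Formula: f = \frac{64}{Re}
f = 64/1580 = 0.04051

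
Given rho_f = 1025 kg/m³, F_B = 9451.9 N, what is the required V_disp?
Formula: F_B = \rho_f g V_{disp}
Substituting knowns: 9451.9 = 1025·9.81·V_disp
Solving for V_disp: V_disp = 9451.9/(1025·9.81) = 0.94 m³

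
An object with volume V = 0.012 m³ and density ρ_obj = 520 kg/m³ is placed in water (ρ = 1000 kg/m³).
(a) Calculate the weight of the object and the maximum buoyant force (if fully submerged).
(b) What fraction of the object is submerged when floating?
(a) W=rho_obj*g*V=520*9.81*0.012=61.2 N; F_B(max)=rho*g*V=1000*9.81*0.012=117.7 N
(b) Floating fraction=rho_obj/rho=520/1000=0.520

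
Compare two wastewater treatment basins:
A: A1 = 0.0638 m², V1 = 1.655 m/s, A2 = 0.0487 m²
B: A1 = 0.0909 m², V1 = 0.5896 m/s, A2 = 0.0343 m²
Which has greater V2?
V2(A) = 2.168 m/s, V2(B) = 1.563 m/s. Answer: A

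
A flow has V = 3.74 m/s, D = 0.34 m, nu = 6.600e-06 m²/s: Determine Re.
Formula: Re = \frac{V D}{\nu}
Re = 3.74·0.34/6.600e-06 = 192667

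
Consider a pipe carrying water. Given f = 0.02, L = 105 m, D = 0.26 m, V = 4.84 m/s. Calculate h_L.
Formula: h_L = f \frac{L}{D} \frac{V^2}{2g}
h_L = 0.02·(105/0.26)·4.84²/(2·9.81) = 9.644 m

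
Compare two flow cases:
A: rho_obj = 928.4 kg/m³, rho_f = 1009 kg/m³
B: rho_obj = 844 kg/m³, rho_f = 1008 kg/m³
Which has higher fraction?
fraction(A) = 0.9201, fraction(B) = 0.8373. Answer: A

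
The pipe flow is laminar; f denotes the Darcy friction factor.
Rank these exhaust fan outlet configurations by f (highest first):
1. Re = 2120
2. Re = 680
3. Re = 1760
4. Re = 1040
Case 1: f = 0.03019
Case 2: f = 0.09412
Case 3: f = 0.03636
Case 4: f = 0.06154
Ranking (highest first): 2, 4, 3, 1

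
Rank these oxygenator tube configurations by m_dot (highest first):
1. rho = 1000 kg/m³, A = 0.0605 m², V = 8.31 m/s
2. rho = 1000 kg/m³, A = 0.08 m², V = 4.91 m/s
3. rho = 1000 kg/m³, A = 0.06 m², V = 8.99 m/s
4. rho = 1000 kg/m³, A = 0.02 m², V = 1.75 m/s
Case 1: m_dot = 502.8 kg/s
Case 2: m_dot = 392.8 kg/s
Case 3: m_dot = 539.4 kg/s
Case 4: m_dot = 35 kg/s
Ranking (highest first): 3, 1, 2, 4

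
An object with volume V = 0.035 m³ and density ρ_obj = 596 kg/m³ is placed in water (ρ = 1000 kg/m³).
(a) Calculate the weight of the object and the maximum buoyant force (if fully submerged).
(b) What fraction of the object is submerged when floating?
(a) W=rho_obj*g*V=596*9.81*0.035=204.6 N; F_B(max)=rho*g*V=1000*9.81*0.035=343.4 N
(b) Floating fraction=rho_obj/rho=596/1000=0.596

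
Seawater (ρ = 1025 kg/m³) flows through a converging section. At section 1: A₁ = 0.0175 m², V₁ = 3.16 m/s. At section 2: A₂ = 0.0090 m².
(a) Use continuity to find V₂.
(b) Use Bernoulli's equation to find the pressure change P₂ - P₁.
(a) Continuity: A₁V₁=A₂V₂ -> V₂=A₁V₁/A₂=0.0175*3.16/0.0090=6.14 m/s
(b) Bernoulli: P₂-P₁=0.5*rho*(V₁^2-V₂^2)/1000=0.5*1025*(3.16^2-6.14^2)/1000=-14.2 kPa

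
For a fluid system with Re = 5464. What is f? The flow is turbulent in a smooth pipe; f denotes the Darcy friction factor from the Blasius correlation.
Formula: f = \frac{0.316}{Re^{0.25}}
f = 0.316/5464^0.25 = 0.03675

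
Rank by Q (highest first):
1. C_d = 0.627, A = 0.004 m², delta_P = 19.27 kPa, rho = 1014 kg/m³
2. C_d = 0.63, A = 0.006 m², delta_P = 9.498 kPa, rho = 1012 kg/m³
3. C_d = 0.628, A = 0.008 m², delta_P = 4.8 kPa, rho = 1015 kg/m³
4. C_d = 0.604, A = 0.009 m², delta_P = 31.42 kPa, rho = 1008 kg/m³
Case 1: Q = 15.46 L/s
Case 2: Q = 16.38 L/s
Case 3: Q = 15.45 L/s
Case 4: Q = 42.92 L/s
Ranking (highest first): 4, 2, 1, 3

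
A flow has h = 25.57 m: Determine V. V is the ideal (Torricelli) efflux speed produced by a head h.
Formula: V = \sqrt{2 g h}
V = √(2·9.81·25.57) = 22.4 m/s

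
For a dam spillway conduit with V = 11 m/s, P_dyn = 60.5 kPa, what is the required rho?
Formula: P_{dyn} = \frac{1}{2} \rho V^2
Substituting knowns: 60.5 = 0.5·rho·11²/1000
Solving for rho: rho = 2·(60.5·1000)/11² = 1000 kg/m³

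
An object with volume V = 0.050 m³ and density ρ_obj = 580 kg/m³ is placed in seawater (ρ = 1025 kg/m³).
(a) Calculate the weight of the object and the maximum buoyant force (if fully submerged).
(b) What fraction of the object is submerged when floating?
(a) W=rho_obj*g*V=580*9.81*0.050=284.5 N; F_B(max)=rho*g*V=1025*9.81*0.050=502.8 N
(b) Floating fraction=rho_obj/rho=580/1025=0.566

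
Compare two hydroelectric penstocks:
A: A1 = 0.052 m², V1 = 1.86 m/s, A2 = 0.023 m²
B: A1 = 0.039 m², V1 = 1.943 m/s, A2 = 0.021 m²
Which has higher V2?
V2(A) = 4.205 m/s, V2(B) = 3.608 m/s. Answer: A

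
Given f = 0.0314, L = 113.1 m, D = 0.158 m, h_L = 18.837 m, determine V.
Formula: h_L = f \frac{L}{D} \frac{V^2}{2g}
Substituting knowns: 18.837 = 0.0314·(113.1/0.158)·V²/(2·9.81)
Solving for V: V = √(18.837·2·9.81/(0.0314·(113.1/0.158))) = 4.055 m/s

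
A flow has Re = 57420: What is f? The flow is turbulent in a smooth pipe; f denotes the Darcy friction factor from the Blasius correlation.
Formula: f = \frac{0.316}{Re^{0.25}}
f = 0.316/57420^0.25 = 0.02041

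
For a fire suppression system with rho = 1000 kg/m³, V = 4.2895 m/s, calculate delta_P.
Formula: V = \sqrt{\frac{2 \Delta P}{\rho}}
Substituting knowns: 4.2895 = √(2·(delta_P·1000)/1000)
Solving for delta_P: delta_P = 4.2895²·1000/2/1000 = 9.2 kPa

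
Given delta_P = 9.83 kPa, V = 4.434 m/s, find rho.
Formula: V = \sqrt{\frac{2 \Delta P}{\rho}}
Substituting knowns: 4.434 = √(2·(9.83·1000)/rho)
Solving for rho: rho = 2·(9.83·1000)/4.434² = 1000 kg/m³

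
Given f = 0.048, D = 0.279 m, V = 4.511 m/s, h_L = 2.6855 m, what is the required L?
Formula: h_L = f \frac{L}{D} \frac{V^2}{2g}
Substituting knowns: 2.6855 = 0.048·(L/0.279)·4.511²/(2·9.81)
Solving for L: L = 2.6855·2·9.81·0.279/(0.048·4.511²) = 15.05 m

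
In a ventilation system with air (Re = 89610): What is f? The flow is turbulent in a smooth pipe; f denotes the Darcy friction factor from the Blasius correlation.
Formula: f = \frac{0.316}{Re^{0.25}}
f = 0.316/89610^0.25 = 0.01826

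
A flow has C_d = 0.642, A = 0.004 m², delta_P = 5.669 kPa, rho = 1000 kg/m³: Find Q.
Formula: Q = C_d A \sqrt{\frac{2 \Delta P}{\rho}}
Q = 0.642·0.004·√(2·(5.669·1000)/1000)·1000 = 8.647 L/s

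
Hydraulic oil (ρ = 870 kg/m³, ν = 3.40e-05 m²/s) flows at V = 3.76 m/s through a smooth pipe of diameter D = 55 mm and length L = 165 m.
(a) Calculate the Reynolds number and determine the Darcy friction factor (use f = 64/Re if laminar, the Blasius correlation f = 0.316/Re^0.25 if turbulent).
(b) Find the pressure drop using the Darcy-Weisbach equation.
(a) Re = V·D/ν = 3.76·0.055/3.40e-05 = 6082.4 → turbulent (Re > 4000); f = 0.316/Re^0.25 = 0.316/6082.4^0.25 = 0.035782
(b) Darcy-Weisbach: ΔP = f·(L/D)·½ρV²/1000 = 0.035782·(165/0.055)·½·870·3.76²/1000 = 660.2 kPa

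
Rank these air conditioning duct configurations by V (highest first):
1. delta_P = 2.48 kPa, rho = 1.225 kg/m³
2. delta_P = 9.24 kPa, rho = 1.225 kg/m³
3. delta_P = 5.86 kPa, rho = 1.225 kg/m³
Case 1: V = 63.63 m/s
Case 2: V = 122.8 m/s
Case 3: V = 97.81 m/s
Ranking (highest first): 2, 3, 1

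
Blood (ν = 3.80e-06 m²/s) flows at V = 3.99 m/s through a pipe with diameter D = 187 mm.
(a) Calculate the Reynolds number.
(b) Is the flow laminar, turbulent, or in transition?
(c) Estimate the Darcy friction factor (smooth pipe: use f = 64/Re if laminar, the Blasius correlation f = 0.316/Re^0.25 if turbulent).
(a) Re = V·D/ν = 3.99·0.187/3.80e-06 = 196350
(b) Flow regime: turbulent (Re > 4000)
(c) Friction factor: f = 0.316/Re^0.25 = 0.316/196350^0.25 = 0.01501 (Blasius is strictly valid for Re ≲ 1e5; used here as the smooth-pipe estimate the problem specifies)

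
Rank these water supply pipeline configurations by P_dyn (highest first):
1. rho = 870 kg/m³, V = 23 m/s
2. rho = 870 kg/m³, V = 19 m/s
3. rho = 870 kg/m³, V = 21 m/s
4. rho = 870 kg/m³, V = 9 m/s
Case 1: P_dyn = 230.1 kPa
Case 2: P_dyn = 157 kPa
Case 3: P_dyn = 191.8 kPa
Case 4: P_dyn = 35.23 kPa
Ranking (highest first): 1, 3, 2, 4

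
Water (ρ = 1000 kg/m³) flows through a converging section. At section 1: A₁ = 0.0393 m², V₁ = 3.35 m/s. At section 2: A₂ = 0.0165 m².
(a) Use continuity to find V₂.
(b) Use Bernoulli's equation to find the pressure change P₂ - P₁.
(a) Continuity: A₁V₁=A₂V₂ -> V₂=A₁V₁/A₂=0.0393*3.35/0.0165=7.98 m/s
(b) Bernoulli: P₂-P₁=0.5*rho*(V₁^2-V₂^2)/1000=0.5*1000*(3.35^2-7.98^2)/1000=-26.23 kPa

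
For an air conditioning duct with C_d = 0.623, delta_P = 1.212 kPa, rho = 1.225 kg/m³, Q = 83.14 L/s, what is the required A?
Formula: Q = C_d A \sqrt{\frac{2 \Delta P}{\rho}}
Substituting knowns: 83.14 = 0.623·A·√(2·(1.212·1000)/1.225)·1000
Solving for A: A = (83.14/1000)/(0.623·√(2·(1.212·1000)/1.225)) = 0.003 m²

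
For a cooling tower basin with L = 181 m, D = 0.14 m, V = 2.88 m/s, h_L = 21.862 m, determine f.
Formula: h_L = f \frac{L}{D} \frac{V^2}{2g}
Substituting knowns: 21.862 = f·(181/0.14)·2.88²/(2·9.81)
Solving for f: f = 21.862·2·9.81/((181/0.14)·2.88²) = 0.04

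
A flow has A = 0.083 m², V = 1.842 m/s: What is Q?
Formula: Q = A V
Q = 0.083·1.842·1000 = 152.9 L/s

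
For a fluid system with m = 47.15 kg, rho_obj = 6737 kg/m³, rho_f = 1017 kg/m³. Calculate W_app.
Formula: W_{app} = mg\left(1 - \frac{\rho_f}{\rho_{obj}}\right)
W_app = 47.15·9.81·(1 − 1017/6737) = 392.7 N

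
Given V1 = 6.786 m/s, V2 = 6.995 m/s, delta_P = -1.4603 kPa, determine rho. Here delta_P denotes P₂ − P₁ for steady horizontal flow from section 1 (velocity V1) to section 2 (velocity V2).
Formula: \Delta P = \frac{1}{2} \rho (V_1^2 - V_2^2)
Substituting knowns: -1.4603 = 0.5·rho·(6.786² − 6.995²)/1000
Solving for rho: rho = 2·(-1.4603·1000)/(6.786² − 6.995²) = 1014 kg/m³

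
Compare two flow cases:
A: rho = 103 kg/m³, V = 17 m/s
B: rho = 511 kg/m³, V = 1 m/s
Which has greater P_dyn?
P_dyn(A) = 14.88 kPa, P_dyn(B) = 0.2555 kPa. Answer: A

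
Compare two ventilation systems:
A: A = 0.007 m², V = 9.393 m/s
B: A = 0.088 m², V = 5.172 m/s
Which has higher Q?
Q(A) = 65.75 L/s, Q(B) = 455.1 L/s. Answer: B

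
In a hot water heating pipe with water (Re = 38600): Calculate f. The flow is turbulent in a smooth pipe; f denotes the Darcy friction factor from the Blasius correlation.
Formula: f = \frac{0.316}{Re^{0.25}}
f = 0.316/38600^0.25 = 0.02254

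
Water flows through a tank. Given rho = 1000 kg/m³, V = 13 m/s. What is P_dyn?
Formula: P_{dyn} = \frac{1}{2} \rho V^2
P_dyn = 0.5·1000·13²/1000 = 84.5 kPa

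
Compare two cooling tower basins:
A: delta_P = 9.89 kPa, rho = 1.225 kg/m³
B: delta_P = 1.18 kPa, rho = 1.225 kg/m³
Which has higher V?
V(A) = 127.1 m/s, V(B) = 43.89 m/s. Answer: A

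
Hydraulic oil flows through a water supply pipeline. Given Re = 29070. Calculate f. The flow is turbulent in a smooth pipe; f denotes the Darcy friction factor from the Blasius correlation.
Formula: f = \frac{0.316}{Re^{0.25}}
f = 0.316/29070^0.25 = 0.0242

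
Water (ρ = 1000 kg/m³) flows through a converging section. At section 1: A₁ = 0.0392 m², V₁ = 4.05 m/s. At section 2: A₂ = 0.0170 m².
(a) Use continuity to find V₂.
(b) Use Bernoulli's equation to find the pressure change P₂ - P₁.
(a) Continuity: A₁V₁=A₂V₂ -> V₂=A₁V₁/A₂=0.0392*4.05/0.0170=9.34 m/s
(b) Bernoulli: P₂-P₁=0.5*rho*(V₁^2-V₂^2)/1000=0.5*1000*(4.05^2-9.34^2)/1000=-35.42 kPa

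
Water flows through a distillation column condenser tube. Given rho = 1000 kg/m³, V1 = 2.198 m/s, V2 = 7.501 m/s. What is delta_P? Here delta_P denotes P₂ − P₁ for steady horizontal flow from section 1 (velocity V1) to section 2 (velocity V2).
Formula: \Delta P = \frac{1}{2} \rho (V_1^2 - V_2^2)
delta_P = 0.5·1000·(2.198² − 7.501²)/1000 = -25.72 kPa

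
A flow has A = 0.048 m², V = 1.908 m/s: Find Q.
Formula: Q = A V
Q = 0.048·1.908·1000 = 91.58 L/s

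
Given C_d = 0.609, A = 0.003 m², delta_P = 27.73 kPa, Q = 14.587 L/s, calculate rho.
Formula: Q = C_d A \sqrt{\frac{2 \Delta P}{\rho}}
Substituting knowns: 14.587 = 0.609·0.003·√(2·(27.73·1000)/rho)·1000
Solving for rho: rho = 2·(27.73·1000)/((14.587/1000)/(0.609·0.003))² = 870 kg/m³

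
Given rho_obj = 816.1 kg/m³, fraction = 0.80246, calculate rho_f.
Formula: f_{sub} = \frac{\rho_{obj}}{\rho_f}
Substituting knowns: 0.80246 = 816.1/rho_f
Solving for rho_f: rho_f = 816.1/0.80246 = 1017 kg/m³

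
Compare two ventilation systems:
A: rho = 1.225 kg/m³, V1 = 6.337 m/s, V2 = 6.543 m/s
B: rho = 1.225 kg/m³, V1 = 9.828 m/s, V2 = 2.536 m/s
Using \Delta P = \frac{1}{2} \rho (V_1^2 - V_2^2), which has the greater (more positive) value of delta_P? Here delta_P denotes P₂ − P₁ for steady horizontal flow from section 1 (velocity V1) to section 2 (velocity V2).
delta_P(A) = -0.001625 kPa, delta_P(B) = 0.05522 kPa. Answer: B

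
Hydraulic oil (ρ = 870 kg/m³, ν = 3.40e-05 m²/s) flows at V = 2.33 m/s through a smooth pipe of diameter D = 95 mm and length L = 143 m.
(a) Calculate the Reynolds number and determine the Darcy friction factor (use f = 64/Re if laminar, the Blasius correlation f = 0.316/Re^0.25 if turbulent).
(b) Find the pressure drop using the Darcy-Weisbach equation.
(a) Re = V·D/ν = 2.33·0.095/3.40e-05 = 6510.3 → turbulent (Re > 4000); f = 0.316/Re^0.25 = 0.316/6510.3^0.25 = 0.035179
(b) Darcy-Weisbach: ΔP = f·(L/D)·½ρV²/1000 = 0.035179·(143/0.095)·½·870·2.33²/1000 = 125.1 kPa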